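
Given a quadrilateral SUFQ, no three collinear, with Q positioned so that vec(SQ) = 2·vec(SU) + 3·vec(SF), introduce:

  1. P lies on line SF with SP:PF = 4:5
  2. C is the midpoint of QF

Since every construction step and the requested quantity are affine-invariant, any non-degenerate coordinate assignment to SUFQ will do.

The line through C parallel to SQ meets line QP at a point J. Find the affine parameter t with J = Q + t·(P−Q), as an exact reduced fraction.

Set S = (0, 0), U = (1, 0), F = (0, 1), Q = (2, 3); any affine frame gives the same invariant.
1. P lies on line SF with SP:PF = 4:5 ⇒ P = (0, 4/9)
2. C is the midpoint of QF ⇒ C = (1, 2)
through C parallel to SQ: direction (2, 3); meets QP at J = (-1/4, 1/8)
J = Q + t·(P−Q) with t = 9/8

t = 9/8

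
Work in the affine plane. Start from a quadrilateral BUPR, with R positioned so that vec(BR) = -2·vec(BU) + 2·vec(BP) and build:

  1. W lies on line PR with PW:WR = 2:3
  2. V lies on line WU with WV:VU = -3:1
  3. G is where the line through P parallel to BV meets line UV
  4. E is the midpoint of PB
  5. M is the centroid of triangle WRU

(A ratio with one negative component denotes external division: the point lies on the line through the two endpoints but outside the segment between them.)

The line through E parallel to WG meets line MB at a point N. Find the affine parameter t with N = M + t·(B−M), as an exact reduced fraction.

Choose coordinates B = (0, 0), U = (1, 0), P = (0, 1), R = (-2, 2).
1. W lies on line PR with PW:WR = 2:3 ⇒ W = (-4/5, 7/5)
2. V lies on line WU with WV:VU = -3:1 ⇒ V = (19/10, -7/10)
3. G is where the line through P parallel to BV meets line UV ⇒ G = (-19/35, 6/5)
4. E is the midpoint of PB ⇒ E = (0, 1/2)
5. M is the centroid of triangle WRU ⇒ M = (-3/5, 17/15)
through E parallel to WG: direction (9/35, -1/5); meets MB at N = (-9/20, 17/20)
N = M + t·(B−M) with t = 1/4

t = 1/4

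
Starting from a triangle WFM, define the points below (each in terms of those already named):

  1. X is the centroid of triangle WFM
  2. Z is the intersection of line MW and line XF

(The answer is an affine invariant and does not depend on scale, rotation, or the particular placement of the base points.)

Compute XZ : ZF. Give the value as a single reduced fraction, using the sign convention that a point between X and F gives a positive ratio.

XZ:ZF = -1/3

Work in coordinates with W = (0, 0), F = (1, 0), M = (0, 1).
1. X is the centroid of triangle WFM ⇒ X = (1/3, 1/3)
2. Z is the intersection of line MW and line XF ⇒ Z = (0, 1/2)
Z = X + t·(F−X) with t = -1/2, so XZ:ZF = t:(1−t) = -1/2:3/2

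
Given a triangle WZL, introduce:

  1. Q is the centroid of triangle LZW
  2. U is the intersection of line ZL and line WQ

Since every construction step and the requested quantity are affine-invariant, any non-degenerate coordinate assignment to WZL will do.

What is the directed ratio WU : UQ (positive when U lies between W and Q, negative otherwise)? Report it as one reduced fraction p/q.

Work in coordinates with W = (0, 0), Z = (1, 0), L = (0, 1).
1. Q is the centroid of triangle LZW ⇒ Q = (1/3, 1/3)
2. U is the intersection of line ZL and line WQ ⇒ U = (1/2, 1/2)
U = W + t·(Q−W) with t = 3/2, so WU:UQ = t:(1−t) = 3/2:-1/2

WU:UQ = -3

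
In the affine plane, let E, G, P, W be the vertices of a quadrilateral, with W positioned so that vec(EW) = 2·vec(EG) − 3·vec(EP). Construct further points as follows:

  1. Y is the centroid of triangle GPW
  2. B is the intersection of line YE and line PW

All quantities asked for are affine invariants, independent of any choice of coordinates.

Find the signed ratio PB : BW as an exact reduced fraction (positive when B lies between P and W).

PB:BW = 3/5

Work in coordinates with E = (0, 0), G = (1, 0), P = (0, 1), W = (2, -3).
1. Y is the centroid of triangle GPW ⇒ Y = (1, -2/3)
2. B is the intersection of line YE and line PW ⇒ B = (3/4, -1/2)
B = P + t·(W−P) with t = 3/8, so PB:BW = t:(1−t) = 3/8:5/8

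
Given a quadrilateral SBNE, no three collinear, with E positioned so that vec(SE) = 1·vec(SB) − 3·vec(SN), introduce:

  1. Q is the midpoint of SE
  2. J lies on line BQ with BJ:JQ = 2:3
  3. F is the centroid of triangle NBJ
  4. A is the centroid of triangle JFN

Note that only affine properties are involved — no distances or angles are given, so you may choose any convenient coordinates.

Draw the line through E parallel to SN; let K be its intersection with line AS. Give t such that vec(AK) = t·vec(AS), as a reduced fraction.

t = -8/7

Choose coordinates S = (0, 0), B = (1, 0), N = (0, 1), E = (1, -3).
1. Q is the midpoint of SE ⇒ Q = (1/2, -3/2)
2. J lies on line BQ with BJ:JQ = 2:3 ⇒ J = (4/5, -3/5)
3. F is the centroid of triangle NBJ ⇒ F = (3/5, 2/15)
4. A is the centroid of triangle JFN ⇒ A = (7/15, 8/45)
through E parallel to SN: direction (0, 1); meets AS at K = (1, 8/21)
K = A + t·(S−A) with t = -8/7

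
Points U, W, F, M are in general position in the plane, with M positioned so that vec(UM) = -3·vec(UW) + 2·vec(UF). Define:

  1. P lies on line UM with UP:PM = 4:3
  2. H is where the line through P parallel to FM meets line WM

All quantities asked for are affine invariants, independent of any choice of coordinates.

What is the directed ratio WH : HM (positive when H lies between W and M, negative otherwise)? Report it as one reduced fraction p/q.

WH:HM = 5/9

Choose coordinates U = (0, 0), W = (1, 0), F = (0, 1), M = (-3, 2).
1. P lies on line UM with UP:PM = 4:3 ⇒ P = (-12/7, 8/7)
2. H is where the line through P parallel to FM meets line WM ⇒ H = (-3/7, 5/7)
H = W + t·(M−W) with t = 5/14, so WH:HM = t:(1−t) = 5/14:9/14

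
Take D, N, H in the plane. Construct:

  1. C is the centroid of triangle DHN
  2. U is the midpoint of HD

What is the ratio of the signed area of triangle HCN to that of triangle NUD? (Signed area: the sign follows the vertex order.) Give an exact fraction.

Choose coordinates D = (0, 0), N = (1, 0), H = (0, 1).
1. C is the centroid of triangle DHN ⇒ C = (1/3, 1/3)
2. U is the midpoint of HD ⇒ U = (0, 1/2)
2·[HCN] = 1/3, 2·[NUD] = 1/2
[HCN]:[NUD] = 1/3:1/2 = 2/3

[HCN]:[NUD] = 2/3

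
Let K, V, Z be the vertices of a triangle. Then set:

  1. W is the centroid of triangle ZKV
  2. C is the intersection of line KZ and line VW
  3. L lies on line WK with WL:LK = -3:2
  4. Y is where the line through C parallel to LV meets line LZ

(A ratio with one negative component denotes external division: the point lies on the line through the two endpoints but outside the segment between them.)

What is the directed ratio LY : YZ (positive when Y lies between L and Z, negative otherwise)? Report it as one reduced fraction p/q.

LY:YZ = 9/5

Choose coordinates K = (0, 0), V = (1, 0), Z = (0, 1).
1. W is the centroid of triangle ZKV ⇒ W = (1/3, 1/3)
2. C is the intersection of line KZ and line VW ⇒ C = (0, 1/2)
3. L lies on line WK with WL:LK = -3:2 ⇒ L = (-2/3, -2/3)
4. Y is where the line through C parallel to LV meets line LZ ⇒ Y = (-5/21, 17/42)
Y = L + t·(Z−L) with t = 9/14, so LY:YZ = t:(1−t) = 9/14:5/14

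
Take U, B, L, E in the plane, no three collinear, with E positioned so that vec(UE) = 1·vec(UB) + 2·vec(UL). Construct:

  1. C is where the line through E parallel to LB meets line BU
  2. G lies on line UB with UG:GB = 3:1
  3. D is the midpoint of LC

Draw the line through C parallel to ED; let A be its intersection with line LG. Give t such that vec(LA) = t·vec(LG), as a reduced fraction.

t = 32/5

Set U = (0, 0), B = (1, 0), L = (0, 1), E = (1, 2); any affine frame gives the same invariant.
1. C is where the line through E parallel to LB meets line BU ⇒ C = (3, 0)
2. G lies on line UB with UG:GB = 3:1 ⇒ G = (3/4, 0)
3. D is the midpoint of LC ⇒ D = (3/2, 1/2)
through C parallel to ED: direction (1/2, -3/2); meets LG at A = (24/5, -27/5)
A = L + t·(G−L) with t = 32/5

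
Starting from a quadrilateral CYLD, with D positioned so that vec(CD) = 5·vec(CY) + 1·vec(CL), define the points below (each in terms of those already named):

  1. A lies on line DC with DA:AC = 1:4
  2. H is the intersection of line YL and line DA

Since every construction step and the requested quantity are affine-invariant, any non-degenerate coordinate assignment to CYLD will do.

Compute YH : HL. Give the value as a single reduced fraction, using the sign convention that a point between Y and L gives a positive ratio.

YH:HL = 1/5

Assign C = (0, 0), Y = (1, 0), L = (0, 1), D = (5, 1) — the answer is frame-independent, so this choice is without loss of generality.
1. A lies on line DC with DA:AC = 1:4 ⇒ A = (4, 4/5)
2. H is the intersection of line YL and line DA ⇒ H = (5/6, 1/6)
H = Y + t·(L−Y) with t = 1/6, so YH:HL = t:(1−t) = 1/6:5/6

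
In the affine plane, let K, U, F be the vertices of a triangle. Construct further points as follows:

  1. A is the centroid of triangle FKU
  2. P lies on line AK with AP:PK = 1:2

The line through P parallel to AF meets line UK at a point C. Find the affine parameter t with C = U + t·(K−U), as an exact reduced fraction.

t = 2/3

Choose coordinates K = (0, 0), U = (1, 0), F = (0, 1).
1. A is the centroid of triangle FKU ⇒ A = (1/3, 1/3)
2. P lies on line AK with AP:PK = 1:2 ⇒ P = (2/9, 2/9)
through P parallel to AF: direction (-1/3, 2/3); meets UK at C = (1/3, 0)
C = U + t·(K−U) with t = 2/3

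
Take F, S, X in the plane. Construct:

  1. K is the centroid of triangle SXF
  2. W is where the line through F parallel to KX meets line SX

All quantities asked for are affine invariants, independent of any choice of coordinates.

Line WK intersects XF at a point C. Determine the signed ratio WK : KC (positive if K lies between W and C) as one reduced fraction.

WK:KC = -4

Choose coordinates F = (0, 0), S = (1, 0), X = (0, 1).
1. K is the centroid of triangle SXF ⇒ K = (1/3, 1/3)
2. W is where the line through F parallel to KX meets line SX ⇒ W = (-1, 2)
line WK meets XF at C = (0, 3/4)
K = W + t·(C−W) with t = 4/3, so WK:KC = 4/3:-1/3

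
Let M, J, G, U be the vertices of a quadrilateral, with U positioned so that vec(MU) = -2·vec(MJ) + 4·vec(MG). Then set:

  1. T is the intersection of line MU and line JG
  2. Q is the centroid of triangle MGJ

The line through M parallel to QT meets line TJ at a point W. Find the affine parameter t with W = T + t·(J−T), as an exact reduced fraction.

t = -3/2

Assign M = (0, 0), J = (1, 0), G = (0, 1), U = (-2, 4) — the answer is frame-independent, so this choice is without loss of generality.
1. T is the intersection of line MU and line JG ⇒ T = (-1, 2)
2. Q is the centroid of triangle MGJ ⇒ Q = (1/3, 1/3)
through M parallel to QT: direction (-4/3, 5/3); meets TJ at W = (-4, 5)
W = T + t·(J−T) with t = -3/2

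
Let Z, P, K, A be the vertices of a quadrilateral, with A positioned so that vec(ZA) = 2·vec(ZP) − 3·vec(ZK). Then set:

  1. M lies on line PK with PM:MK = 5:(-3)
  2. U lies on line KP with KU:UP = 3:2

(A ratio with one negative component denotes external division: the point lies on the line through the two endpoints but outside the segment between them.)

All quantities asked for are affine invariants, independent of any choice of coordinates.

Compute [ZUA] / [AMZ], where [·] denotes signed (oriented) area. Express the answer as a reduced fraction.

Work in coordinates with Z = (0, 0), P = (1, 0), K = (0, 1), A = (2, -3).
1. M lies on line PK with PM:MK = 5:(-3) ⇒ M = (-3/2, 5/2)
2. U lies on line KP with KU:UP = 3:2 ⇒ U = (3/5, 2/5)
2·[ZUA] = -13/5, 2·[AMZ] = 1/2
[ZUA]:[AMZ] = -13/5:1/2 = -26/5

[ZUA]:[AMZ] = -26/5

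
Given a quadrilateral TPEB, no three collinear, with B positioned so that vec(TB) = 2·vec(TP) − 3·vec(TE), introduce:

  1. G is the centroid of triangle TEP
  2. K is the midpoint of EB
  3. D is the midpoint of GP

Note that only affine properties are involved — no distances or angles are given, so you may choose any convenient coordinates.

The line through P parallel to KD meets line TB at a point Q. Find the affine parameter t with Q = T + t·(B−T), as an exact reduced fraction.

t = 7/8

Set T = (0, 0), P = (1, 0), E = (0, 1), B = (2, -3); any affine frame gives the same invariant.
1. G is the centroid of triangle TEP ⇒ G = (1/3, 1/3)
2. K is the midpoint of EB ⇒ K = (1, -1)
3. D is the midpoint of GP ⇒ D = (2/3, 1/6)
through P parallel to KD: direction (-1/3, 7/6); meets TB at Q = (7/4, -21/8)
Q = T + t·(B−T) with t = 7/8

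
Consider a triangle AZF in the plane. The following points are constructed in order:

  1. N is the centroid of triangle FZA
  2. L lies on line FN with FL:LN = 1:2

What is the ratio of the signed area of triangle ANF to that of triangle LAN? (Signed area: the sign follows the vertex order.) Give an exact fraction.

[ANF]:[LAN] = 3/2

Choose coordinates A = (0, 0), Z = (1, 0), F = (0, 1).
1. N is the centroid of triangle FZA ⇒ N = (1/3, 1/3)
2. L lies on line FN with FL:LN = 1:2 ⇒ L = (1/9, 7/9)
2·[ANF] = 1/3, 2·[LAN] = 2/9
[ANF]:[LAN] = 1/3:2/9 = 3/2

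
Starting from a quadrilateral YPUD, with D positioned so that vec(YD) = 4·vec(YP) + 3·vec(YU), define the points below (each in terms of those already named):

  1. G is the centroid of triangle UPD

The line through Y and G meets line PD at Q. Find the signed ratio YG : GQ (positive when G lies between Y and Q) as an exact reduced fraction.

YG:GQ = 1/2

Assign Y = (0, 0), P = (1, 0), U = (0, 1), D = (4, 3) — the answer is frame-independent, so this choice is without loss of generality.
1. G is the centroid of triangle UPD ⇒ G = (5/3, 4/3)
line YG meets PD at Q = (5, 4)
G = Y + t·(Q−Y) with t = 1/3, so YG:GQ = 1/3:2/3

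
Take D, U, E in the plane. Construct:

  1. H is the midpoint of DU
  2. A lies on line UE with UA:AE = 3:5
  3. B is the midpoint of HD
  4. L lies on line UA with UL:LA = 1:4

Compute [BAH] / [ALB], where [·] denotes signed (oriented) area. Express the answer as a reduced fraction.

[BAH]:[ALB] = 5/12

Set D = (0, 0), U = (1, 0), E = (0, 1); any affine frame gives the same invariant.
1. H is the midpoint of DU ⇒ H = (1/2, 0)
2. A lies on line UE with UA:AE = 3:5 ⇒ A = (5/8, 3/8)
3. B is the midpoint of HD ⇒ B = (1/4, 0)
4. L lies on line UA with UL:LA = 1:4 ⇒ L = (37/40, 3/40)
2·[BAH] = -3/32, 2·[ALB] = -9/40
[BAH]:[ALB] = -3/32:-9/40 = 5/12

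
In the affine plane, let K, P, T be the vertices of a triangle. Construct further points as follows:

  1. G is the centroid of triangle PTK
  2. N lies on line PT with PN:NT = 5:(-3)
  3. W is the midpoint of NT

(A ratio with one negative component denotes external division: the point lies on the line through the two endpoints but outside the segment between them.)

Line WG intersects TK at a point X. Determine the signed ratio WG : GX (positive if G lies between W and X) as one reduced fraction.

WG:GX = -13/4

Work in coordinates with K = (0, 0), P = (1, 0), T = (0, 1).
1. G is the centroid of triangle PTK ⇒ G = (1/3, 1/3)
2. N lies on line PT with PN:NT = 5:(-3) ⇒ N = (-3/2, 5/2)
3. W is the midpoint of NT ⇒ W = (-3/4, 7/4)
line WG meets TK at X = (0, 10/13)
G = W + t·(X−W) with t = 13/9, so WG:GX = 13/9:-4/9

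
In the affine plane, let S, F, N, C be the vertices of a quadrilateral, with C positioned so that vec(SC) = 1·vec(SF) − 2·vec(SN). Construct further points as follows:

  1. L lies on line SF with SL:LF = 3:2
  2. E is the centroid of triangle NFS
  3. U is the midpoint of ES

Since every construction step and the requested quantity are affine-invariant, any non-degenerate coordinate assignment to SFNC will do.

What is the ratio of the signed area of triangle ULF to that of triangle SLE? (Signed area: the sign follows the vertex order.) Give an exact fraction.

[ULF]:[SLE] = 1/3

Set S = (0, 0), F = (1, 0), N = (0, 1), C = (1, -2); any affine frame gives the same invariant.
1. L lies on line SF with SL:LF = 3:2 ⇒ L = (3/5, 0)
2. E is the centroid of triangle NFS ⇒ E = (1/3, 1/3)
3. U is the midpoint of ES ⇒ U = (1/6, 1/6)
2·[ULF] = 1/15, 2·[SLE] = 1/5
[ULF]:[SLE] = 1/15:1/5 = 1/3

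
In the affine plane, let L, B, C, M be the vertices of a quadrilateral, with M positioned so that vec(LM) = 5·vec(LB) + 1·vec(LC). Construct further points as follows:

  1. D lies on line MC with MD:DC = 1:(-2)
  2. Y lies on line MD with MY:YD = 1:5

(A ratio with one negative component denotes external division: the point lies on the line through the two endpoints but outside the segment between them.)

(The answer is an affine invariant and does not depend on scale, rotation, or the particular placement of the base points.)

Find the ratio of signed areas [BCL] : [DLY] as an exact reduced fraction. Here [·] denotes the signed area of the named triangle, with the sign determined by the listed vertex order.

[BCL]:[DLY] = -6/25

Set L = (0, 0), B = (1, 0), C = (0, 1), M = (5, 1); any affine frame gives the same invariant.
1. D lies on line MC with MD:DC = 1:(-2) ⇒ D = (10, 1)
2. Y lies on line MD with MY:YD = 1:5 ⇒ Y = (35/6, 1)
2·[BCL] = 1, 2·[DLY] = -25/6
[BCL]:[DLY] = 1:-25/6 = -6/25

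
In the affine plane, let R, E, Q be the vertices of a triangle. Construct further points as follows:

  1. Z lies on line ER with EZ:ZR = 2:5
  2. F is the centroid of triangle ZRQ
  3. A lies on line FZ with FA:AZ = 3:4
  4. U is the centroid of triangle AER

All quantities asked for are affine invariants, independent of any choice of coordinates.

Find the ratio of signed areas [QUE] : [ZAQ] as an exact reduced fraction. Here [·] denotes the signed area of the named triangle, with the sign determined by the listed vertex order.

[QUE]:[ZAQ] = -67/20

Assign R = (0, 0), E = (1, 0), Q = (0, 1) — the answer is frame-independent, so this choice is without loss of generality.
1. Z lies on line ER with EZ:ZR = 2:5 ⇒ Z = (5/7, 0)
2. F is the centroid of triangle ZRQ ⇒ F = (5/21, 1/3)
3. A lies on line FZ with FA:AZ = 3:4 ⇒ A = (65/147, 4/21)
4. U is the centroid of triangle AER ⇒ U = (212/441, 4/63)
2·[QUE] = 67/147, 2·[ZAQ] = -20/147
[QUE]:[ZAQ] = 67/147:-20/147 = -67/20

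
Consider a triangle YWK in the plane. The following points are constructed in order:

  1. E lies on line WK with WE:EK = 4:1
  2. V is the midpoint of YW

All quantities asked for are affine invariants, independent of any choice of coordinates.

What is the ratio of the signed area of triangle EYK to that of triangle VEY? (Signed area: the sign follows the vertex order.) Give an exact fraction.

Set Y = (0, 0), W = (1, 0), K = (0, 1); any affine frame gives the same invariant.
1. E lies on line WK with WE:EK = 4:1 ⇒ E = (1/5, 4/5)
2. V is the midpoint of YW ⇒ V = (1/2, 0)
2·[EYK] = -1/5, 2·[VEY] = 2/5
[EYK]:[VEY] = -1/5:2/5 = -1/2

[EYK]:[VEY] = -1/2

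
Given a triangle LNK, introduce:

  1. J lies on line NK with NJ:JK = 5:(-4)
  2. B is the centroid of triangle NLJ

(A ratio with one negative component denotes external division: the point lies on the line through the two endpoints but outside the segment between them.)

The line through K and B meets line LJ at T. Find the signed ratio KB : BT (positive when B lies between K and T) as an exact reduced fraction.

KB:BT = 7/5

Assign L = (0, 0), N = (1, 0), K = (0, 1) — the answer is frame-independent, so this choice is without loss of generality.
1. J lies on line NK with NJ:JK = 5:(-4) ⇒ J = (-4, 5)
2. B is the centroid of triangle NLJ ⇒ B = (-1, 5/3)
line KB meets LJ at T = (-12/7, 15/7)
B = K + t·(T−K) with t = 7/12, so KB:BT = 7/12:5/12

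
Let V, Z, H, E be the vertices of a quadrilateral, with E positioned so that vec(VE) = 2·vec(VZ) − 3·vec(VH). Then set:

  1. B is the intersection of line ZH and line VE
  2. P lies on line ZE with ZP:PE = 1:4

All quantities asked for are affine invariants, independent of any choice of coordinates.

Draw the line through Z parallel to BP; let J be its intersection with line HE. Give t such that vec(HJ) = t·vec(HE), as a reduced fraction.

t = -1/14

Work in coordinates with V = (0, 0), Z = (1, 0), H = (0, 1), E = (2, -3).
1. B is the intersection of line ZH and line VE ⇒ B = (-2, 3)
2. P lies on line ZE with ZP:PE = 1:4 ⇒ P = (6/5, -3/5)
through Z parallel to BP: direction (16/5, -18/5); meets HE at J = (-1/7, 9/7)
J = H + t·(E−H) with t = -1/14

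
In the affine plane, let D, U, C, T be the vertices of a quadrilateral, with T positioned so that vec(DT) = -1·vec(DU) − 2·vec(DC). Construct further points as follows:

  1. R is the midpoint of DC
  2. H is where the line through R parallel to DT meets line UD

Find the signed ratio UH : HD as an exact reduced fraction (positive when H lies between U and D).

Set D = (0, 0), U = (1, 0), C = (0, 1), T = (-1, -2); any affine frame gives the same invariant.
1. R is the midpoint of DC ⇒ R = (0, 1/2)
2. H is where the line through R parallel to DT meets line UD ⇒ H = (-1/4, 0)
H = U + t·(D−U) with t = 5/4, so UH:HD = t:(1−t) = 5/4:-1/4

UH:HD = -5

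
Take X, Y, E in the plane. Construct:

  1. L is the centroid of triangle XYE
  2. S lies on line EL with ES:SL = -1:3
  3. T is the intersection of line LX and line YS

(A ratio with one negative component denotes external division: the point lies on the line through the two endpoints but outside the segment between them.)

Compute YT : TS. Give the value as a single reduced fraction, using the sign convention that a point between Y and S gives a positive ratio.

YT:TS = 2/3

Work in coordinates with X = (0, 0), Y = (1, 0), E = (0, 1).
1. L is the centroid of triangle XYE ⇒ L = (1/3, 1/3)
2. S lies on line EL with ES:SL = -1:3 ⇒ S = (-1/6, 4/3)
3. T is the intersection of line LX and line YS ⇒ T = (8/15, 8/15)
T = Y + t·(S−Y) with t = 2/5, so YT:TS = t:(1−t) = 2/5:3/5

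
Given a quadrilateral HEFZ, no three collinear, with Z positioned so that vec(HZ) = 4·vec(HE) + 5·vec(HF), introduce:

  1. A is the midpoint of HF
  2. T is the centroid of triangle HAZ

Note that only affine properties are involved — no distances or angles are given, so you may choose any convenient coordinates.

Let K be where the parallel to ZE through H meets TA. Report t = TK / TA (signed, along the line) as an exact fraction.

t = 7/16

Work in coordinates with H = (0, 0), E = (1, 0), F = (0, 1), Z = (4, 5).
1. A is the midpoint of HF ⇒ A = (0, 1/2)
2. T is the centroid of triangle HAZ ⇒ T = (4/3, 11/6)
through H parallel to ZE: direction (-3, -5); meets TA at K = (3/4, 5/4)
K = T + t·(A−T) with t = 7/16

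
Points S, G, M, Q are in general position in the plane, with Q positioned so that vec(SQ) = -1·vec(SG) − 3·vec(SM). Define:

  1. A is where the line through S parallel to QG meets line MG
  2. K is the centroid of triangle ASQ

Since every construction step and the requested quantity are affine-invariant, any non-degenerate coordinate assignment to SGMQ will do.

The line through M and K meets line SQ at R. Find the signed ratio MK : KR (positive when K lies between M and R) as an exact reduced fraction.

MK:KR = -6

Choose coordinates S = (0, 0), G = (1, 0), M = (0, 1), Q = (-1, -3).
1. A is where the line through S parallel to QG meets line MG ⇒ A = (2/5, 3/5)
2. K is the centroid of triangle ASQ ⇒ K = (-1/5, -4/5)
line MK meets SQ at R = (-1/6, -1/2)
K = M + t·(R−M) with t = 6/5, so MK:KR = 6/5:-1/5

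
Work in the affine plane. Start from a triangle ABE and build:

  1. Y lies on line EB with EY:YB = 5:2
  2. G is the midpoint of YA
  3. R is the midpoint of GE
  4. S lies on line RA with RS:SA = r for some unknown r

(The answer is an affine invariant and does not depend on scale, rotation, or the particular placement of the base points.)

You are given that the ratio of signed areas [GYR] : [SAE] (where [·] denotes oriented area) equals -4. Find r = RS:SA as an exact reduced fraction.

Assign A = (0, 0), B = (1, 0), E = (0, 1) — the answer is frame-independent, so this choice is without loss of generality.
1. Y lies on line EB with EY:YB = 5:2 ⇒ Y = (5/7, 2/7)
2. G is the midpoint of YA ⇒ G = (5/14, 1/7)
3. R is the midpoint of GE ⇒ R = (5/28, 4/7)
4. With RS:SA = r, write λ = r/(r+1) so S = R + λ·(A−R); S is affine-linear in λ
Every point depending on S is an affine combination of S and λ-independent points, so each such coordinate is linear in λ; the λ² term in each signed area is a multiple of (A−R)×(A−R) = 0, so 2·[GYR] and 2·[SAE] are each linear in λ. Evaluating at λ=0 and λ=1:
  2·[GYR] = 5/28,   2·[SAE] = 5/28·λ − 5/28
So [GYR]:[SAE] = (5/28) / (5/28·λ − 5/28). Setting this equal to -4:
  5/28 = -4·(5/28·λ − 5/28)  ⇒  λ = 3/4
Then r = λ/(1−λ) = (3/4)/(1/4) = 3. Check: with r = 3, S = (5/112, 1/7) and [GYR]:[SAE] = -4 as required.

r = 3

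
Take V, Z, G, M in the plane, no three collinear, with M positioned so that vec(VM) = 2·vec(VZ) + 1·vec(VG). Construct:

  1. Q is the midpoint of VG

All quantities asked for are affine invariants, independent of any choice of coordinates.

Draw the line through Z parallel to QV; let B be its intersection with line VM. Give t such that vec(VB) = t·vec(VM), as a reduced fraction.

Choose coordinates V = (0, 0), Z = (1, 0), G = (0, 1), M = (2, 1).
1. Q is the midpoint of VG ⇒ Q = (0, 1/2)
through Z parallel to QV: direction (0, -1/2); meets VM at B = (1, 1/2)
B = V + t·(M−V) with t = 1/2

t = 1/2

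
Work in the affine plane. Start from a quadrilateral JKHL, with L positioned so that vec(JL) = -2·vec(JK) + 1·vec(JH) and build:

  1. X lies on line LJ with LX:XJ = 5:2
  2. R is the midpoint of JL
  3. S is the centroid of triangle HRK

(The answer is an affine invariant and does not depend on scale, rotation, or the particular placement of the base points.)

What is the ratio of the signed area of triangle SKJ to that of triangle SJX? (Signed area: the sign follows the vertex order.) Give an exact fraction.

Set J = (0, 0), K = (1, 0), H = (0, 1), L = (-2, 1); any affine frame gives the same invariant.
1. X lies on line LJ with LX:XJ = 5:2 ⇒ X = (-4/7, 2/7)
2. R is the midpoint of JL ⇒ R = (-1, 1/2)
3. S is the centroid of triangle HRK ⇒ S = (0, 1/2)
2·[SKJ] = -1/2, 2·[SJX] = -2/7
[SKJ]:[SJX] = -1/2:-2/7 = 7/4

[SKJ]:[SJX] = 7/4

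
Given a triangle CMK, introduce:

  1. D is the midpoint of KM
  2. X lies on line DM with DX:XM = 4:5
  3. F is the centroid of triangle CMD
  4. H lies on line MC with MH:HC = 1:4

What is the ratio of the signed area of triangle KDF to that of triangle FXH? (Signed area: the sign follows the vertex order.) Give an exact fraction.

Choose coordinates C = (0, 0), M = (1, 0), K = (0, 1).
1. D is the midpoint of KM ⇒ D = (1/2, 1/2)
2. X lies on line DM with DX:XM = 4:5 ⇒ X = (13/18, 5/18)
3. F is the centroid of triangle CMD ⇒ F = (1/2, 1/6)
4. H lies on line MC with MH:HC = 1:4 ⇒ H = (4/5, 0)
2·[KDF] = -1/6, 2·[FXH] = -19/270
[KDF]:[FXH] = -1/6:-19/270 = 45/19

[KDF]:[FXH] = 45/19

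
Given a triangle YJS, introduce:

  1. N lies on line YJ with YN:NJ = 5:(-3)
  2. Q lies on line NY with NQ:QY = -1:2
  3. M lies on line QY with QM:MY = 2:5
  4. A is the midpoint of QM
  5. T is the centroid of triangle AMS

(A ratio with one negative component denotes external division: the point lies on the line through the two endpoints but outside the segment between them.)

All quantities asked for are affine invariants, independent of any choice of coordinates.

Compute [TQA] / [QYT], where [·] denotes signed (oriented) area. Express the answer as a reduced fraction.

Work in coordinates with Y = (0, 0), J = (1, 0), S = (0, 1).
1. N lies on line YJ with YN:NJ = 5:(-3) ⇒ N = (5/2, 0)
2. Q lies on line NY with NQ:QY = -1:2 ⇒ Q = (5, 0)
3. M lies on line QY with QM:MY = 2:5 ⇒ M = (25/7, 0)
4. A is the midpoint of QM ⇒ A = (30/7, 0)
5. T is the centroid of triangle AMS ⇒ T = (55/21, 1/3)
2·[TQA] = -5/21, 2·[QYT] = -5/3
[TQA]:[QYT] = -5/21:-5/3 = 1/7

[TQA]:[QYT] = 1/7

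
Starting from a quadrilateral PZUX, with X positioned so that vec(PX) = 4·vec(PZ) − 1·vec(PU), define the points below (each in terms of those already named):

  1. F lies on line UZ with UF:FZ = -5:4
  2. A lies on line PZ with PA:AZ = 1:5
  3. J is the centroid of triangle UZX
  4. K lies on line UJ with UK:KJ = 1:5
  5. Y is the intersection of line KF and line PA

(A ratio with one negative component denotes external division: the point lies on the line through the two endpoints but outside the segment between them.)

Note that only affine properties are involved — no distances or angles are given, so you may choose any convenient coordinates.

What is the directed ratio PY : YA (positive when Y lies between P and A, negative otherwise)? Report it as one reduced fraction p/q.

Work in coordinates with P = (0, 0), Z = (1, 0), U = (0, 1), X = (4, -1).
1. F lies on line UZ with UF:FZ = -5:4 ⇒ F = (5, -4)
2. A lies on line PZ with PA:AZ = 1:5 ⇒ A = (1/6, 0)
3. J is the centroid of triangle UZX ⇒ J = (5/3, 0)
4. K lies on line UJ with UK:KJ = 1:5 ⇒ K = (5/18, 5/6)
5. Y is the intersection of line KF and line PA ⇒ Y = (95/87, 0)
Y = P + t·(A−P) with t = 190/29, so PY:YA = t:(1−t) = 190/29:-161/29

PY:YA = -190/161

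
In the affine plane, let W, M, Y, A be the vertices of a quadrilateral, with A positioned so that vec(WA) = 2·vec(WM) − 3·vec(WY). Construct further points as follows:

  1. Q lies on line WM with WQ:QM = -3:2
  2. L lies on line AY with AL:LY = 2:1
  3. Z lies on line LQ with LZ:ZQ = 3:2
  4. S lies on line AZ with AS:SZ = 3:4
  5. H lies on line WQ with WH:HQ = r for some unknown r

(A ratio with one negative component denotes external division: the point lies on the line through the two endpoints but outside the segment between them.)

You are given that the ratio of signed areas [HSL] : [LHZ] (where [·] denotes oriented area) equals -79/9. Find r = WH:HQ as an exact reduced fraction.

r = -5/4

Assign W = (0, 0), M = (1, 0), Y = (0, 1), A = (2, -3) — the answer is frame-independent, so this choice is without loss of generality.
1. Q lies on line WM with WQ:QM = -3:2 ⇒ Q = (3, 0)
2. L lies on line AY with AL:LY = 2:1 ⇒ L = (2/3, -1/3)
3. Z lies on line LQ with LZ:ZQ = 3:2 ⇒ Z = (31/15, -2/15)
4. S lies on line AZ with AS:SZ = 3:4 ⇒ S = (71/35, -62/35)
5. With WH:HQ = r, write λ = r/(r+1) so H = W + λ·(Q−W); H is affine-linear in λ
Every point depending on H is an affine combination of H and λ-independent points, so each such coordinate is linear in λ; the λ² term in each signed area is a multiple of (Q−W)×(Q−W) = 0, so 2·[HSL] and 2·[LHZ] are each linear in λ. Evaluating at λ=0 and λ=1:
  2·[HSL] = -151/35·λ + 53/105,   2·[LHZ] = 3/5·λ − 3/5
So [HSL]:[LHZ] = (-151/35·λ + 53/105) / (3/5·λ − 3/5). Setting this equal to -79/9:
  -151/35·λ + 53/105 = -79/9·(3/5·λ − 3/5)  ⇒  λ = 5
Then r = λ/(1−λ) = (5)/(-4) = -5/4. Check: with r = -5/4, H = (15, 0) and [HSL]:[LHZ] = -79/9 as required.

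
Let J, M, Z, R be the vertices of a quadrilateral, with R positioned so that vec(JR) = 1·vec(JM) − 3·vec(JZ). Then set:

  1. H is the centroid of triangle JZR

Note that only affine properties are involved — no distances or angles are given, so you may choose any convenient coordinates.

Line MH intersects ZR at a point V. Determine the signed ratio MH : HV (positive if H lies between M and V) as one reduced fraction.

Work in coordinates with J = (0, 0), M = (1, 0), Z = (0, 1), R = (1, -3).
1. H is the centroid of triangle JZR ⇒ H = (1/3, -2/3)
line MH meets ZR at V = (2/5, -3/5)
H = M + t·(V−M) with t = 10/9, so MH:HV = 10/9:-1/9

MH:HV = -10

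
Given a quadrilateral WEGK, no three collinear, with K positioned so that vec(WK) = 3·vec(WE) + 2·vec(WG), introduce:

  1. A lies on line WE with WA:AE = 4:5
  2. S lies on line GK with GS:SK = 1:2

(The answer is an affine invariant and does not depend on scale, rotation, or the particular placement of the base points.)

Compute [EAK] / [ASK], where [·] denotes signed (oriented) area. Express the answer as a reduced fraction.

Set W = (0, 0), E = (1, 0), G = (0, 1), K = (3, 2); any affine frame gives the same invariant.
1. A lies on line WE with WA:AE = 4:5 ⇒ A = (4/9, 0)
2. S lies on line GK with GS:SK = 1:2 ⇒ S = (1, 4/3)
2·[EAK] = -10/9, 2·[ASK] = -62/27
[EAK]:[ASK] = -10/9:-62/27 = 15/31

[EAK]:[ASK] = 15/31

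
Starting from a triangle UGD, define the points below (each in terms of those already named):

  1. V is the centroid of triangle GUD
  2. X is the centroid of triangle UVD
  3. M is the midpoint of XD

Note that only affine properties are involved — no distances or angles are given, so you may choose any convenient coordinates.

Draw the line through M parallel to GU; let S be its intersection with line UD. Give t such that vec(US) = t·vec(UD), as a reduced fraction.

Set U = (0, 0), G = (1, 0), D = (0, 1); any affine frame gives the same invariant.
1. V is the centroid of triangle GUD ⇒ V = (1/3, 1/3)
2. X is the centroid of triangle UVD ⇒ X = (1/9, 4/9)
3. M is the midpoint of XD ⇒ M = (1/18, 13/18)
through M parallel to GU: direction (-1, 0); meets UD at S = (0, 13/18)
S = U + t·(D−U) with t = 13/18

t = 13/18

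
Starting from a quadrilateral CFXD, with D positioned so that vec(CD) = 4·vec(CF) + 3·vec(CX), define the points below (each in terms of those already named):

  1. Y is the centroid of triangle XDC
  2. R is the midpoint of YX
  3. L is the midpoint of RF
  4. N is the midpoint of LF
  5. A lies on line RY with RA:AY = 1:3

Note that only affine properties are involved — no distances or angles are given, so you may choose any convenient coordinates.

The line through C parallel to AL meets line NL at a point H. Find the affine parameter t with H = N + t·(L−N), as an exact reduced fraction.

Set C = (0, 0), F = (1, 0), X = (0, 1), D = (4, 3); any affine frame gives the same invariant.
1. Y is the centroid of triangle XDC ⇒ Y = (4/3, 4/3)
2. R is the midpoint of YX ⇒ R = (2/3, 7/6)
3. L is the midpoint of RF ⇒ L = (5/6, 7/12)
4. N is the midpoint of LF ⇒ N = (11/12, 7/24)
5. A lies on line RY with RA:AY = 1:3 ⇒ A = (5/6, 29/24)
through C parallel to AL: direction (0, -5/8); meets NL at H = (0, 7/2)
H = N + t·(L−N) with t = 11

t = 11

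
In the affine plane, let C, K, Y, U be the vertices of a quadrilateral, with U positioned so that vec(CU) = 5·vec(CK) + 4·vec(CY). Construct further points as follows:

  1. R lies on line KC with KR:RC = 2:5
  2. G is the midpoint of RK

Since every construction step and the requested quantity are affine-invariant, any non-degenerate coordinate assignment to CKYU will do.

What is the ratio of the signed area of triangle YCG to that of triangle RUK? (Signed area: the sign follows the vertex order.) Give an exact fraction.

Work in coordinates with C = (0, 0), K = (1, 0), Y = (0, 1), U = (5, 4).
1. R lies on line KC with KR:RC = 2:5 ⇒ R = (5/7, 0)
2. G is the midpoint of RK ⇒ G = (6/7, 0)
2·[YCG] = 6/7, 2·[RUK] = -8/7
[YCG]:[RUK] = 6/7:-8/7 = -3/4

[YCG]:[RUK] = -3/4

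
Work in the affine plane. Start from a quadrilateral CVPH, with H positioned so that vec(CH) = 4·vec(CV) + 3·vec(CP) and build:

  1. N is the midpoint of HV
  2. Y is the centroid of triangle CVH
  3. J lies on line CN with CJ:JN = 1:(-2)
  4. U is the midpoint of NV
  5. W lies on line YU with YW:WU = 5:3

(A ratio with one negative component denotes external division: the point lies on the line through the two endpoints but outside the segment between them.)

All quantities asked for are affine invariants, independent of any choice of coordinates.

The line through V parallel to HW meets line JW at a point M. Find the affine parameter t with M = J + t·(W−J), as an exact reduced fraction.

Set C = (0, 0), V = (1, 0), P = (0, 1), H = (4, 3); any affine frame gives the same invariant.
1. N is the midpoint of HV ⇒ N = (5/2, 3/2)
2. Y is the centroid of triangle CVH ⇒ Y = (5/3, 1)
3. J lies on line CN with CJ:JN = 1:(-2) ⇒ J = (-5/2, -3/2)
4. U is the midpoint of NV ⇒ U = (7/4, 3/4)
5. W lies on line YU with YW:WU = 5:3 ⇒ W = (55/32, 27/32)
through V parallel to HW: direction (-73/32, -69/32); meets JW at M = (137/64, 69/64)
M = J + t·(W−J) with t = 11/10

t = 11/10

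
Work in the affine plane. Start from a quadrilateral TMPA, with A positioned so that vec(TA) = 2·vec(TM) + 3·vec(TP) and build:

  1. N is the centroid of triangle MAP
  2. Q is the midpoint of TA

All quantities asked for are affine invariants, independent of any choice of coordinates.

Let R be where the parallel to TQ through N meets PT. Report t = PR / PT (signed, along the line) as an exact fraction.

t = 7/6

Set T = (0, 0), M = (1, 0), P = (0, 1), A = (2, 3); any affine frame gives the same invariant.
1. N is the centroid of triangle MAP ⇒ N = (1, 4/3)
2. Q is the midpoint of TA ⇒ Q = (1, 3/2)
through N parallel to TQ: direction (1, 3/2); meets PT at R = (0, -1/6)
R = P + t·(T−P) with t = 7/6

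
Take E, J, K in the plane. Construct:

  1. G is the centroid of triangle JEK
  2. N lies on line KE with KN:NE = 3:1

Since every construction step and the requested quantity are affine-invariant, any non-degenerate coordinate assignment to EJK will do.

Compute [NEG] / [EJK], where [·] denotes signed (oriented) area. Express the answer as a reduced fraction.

Work in coordinates with E = (0, 0), J = (1, 0), K = (0, 1).
1. G is the centroid of triangle JEK ⇒ G = (1/3, 1/3)
2. N lies on line KE with KN:NE = 3:1 ⇒ N = (0, 1/4)
2·[NEG] = 1/12, 2·[EJK] = 1
[NEG]:[EJK] = 1/12:1 = 1/12

[NEG]:[EJK] = 1/12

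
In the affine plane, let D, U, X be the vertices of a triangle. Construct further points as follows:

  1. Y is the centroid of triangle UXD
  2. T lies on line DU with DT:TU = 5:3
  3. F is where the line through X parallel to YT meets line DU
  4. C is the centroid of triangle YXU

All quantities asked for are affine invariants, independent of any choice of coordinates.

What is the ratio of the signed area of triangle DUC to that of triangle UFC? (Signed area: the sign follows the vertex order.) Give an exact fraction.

Set D = (0, 0), U = (1, 0), X = (0, 1); any affine frame gives the same invariant.
1. Y is the centroid of triangle UXD ⇒ Y = (1/3, 1/3)
2. T lies on line DU with DT:TU = 5:3 ⇒ T = (5/8, 0)
3. F is where the line through X parallel to YT meets line DU ⇒ F = (7/8, 0)
4. C is the centroid of triangle YXU ⇒ C = (4/9, 4/9)
2·[DUC] = 4/9, 2·[UFC] = -1/18
[DUC]:[UFC] = 4/9:-1/18 = -8

[DUC]:[UFC] = -8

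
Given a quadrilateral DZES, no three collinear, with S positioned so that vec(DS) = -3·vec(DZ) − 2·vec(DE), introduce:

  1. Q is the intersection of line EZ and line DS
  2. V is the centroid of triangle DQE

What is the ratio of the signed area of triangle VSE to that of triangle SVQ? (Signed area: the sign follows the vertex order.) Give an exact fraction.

Work in coordinates with D = (0, 0), Z = (1, 0), E = (0, 1), S = (-3, -2).
1. Q is the intersection of line EZ and line DS ⇒ Q = (3/5, 2/5)
2. V is the centroid of triangle DQE ⇒ V = (1/5, 7/15)
2·[VSE] = -11/5, 2·[SVQ] = -6/5
[VSE]:[SVQ] = -11/5:-6/5 = 11/6

[VSE]:[SVQ] = 11/6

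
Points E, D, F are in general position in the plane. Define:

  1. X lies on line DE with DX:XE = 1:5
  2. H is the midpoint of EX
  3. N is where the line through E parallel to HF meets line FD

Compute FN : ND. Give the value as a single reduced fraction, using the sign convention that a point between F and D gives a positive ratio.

Choose coordinates E = (0, 0), D = (1, 0), F = (0, 1).
1. X lies on line DE with DX:XE = 1:5 ⇒ X = (5/6, 0)
2. H is the midpoint of EX ⇒ H = (5/12, 0)
3. N is where the line through E parallel to HF meets line FD ⇒ N = (-5/7, 12/7)
N = F + t·(D−F) with t = -5/7, so FN:ND = t:(1−t) = -5/7:12/7

FN:ND = -5/12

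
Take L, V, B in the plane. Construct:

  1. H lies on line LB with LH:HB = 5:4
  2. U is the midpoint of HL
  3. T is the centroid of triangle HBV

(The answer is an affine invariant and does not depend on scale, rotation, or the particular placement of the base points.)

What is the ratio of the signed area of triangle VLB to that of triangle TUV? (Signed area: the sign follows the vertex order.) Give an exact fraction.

[VLB]:[TUV] = -3

Assign L = (0, 0), V = (1, 0), B = (0, 1) — the answer is frame-independent, so this choice is without loss of generality.
1. H lies on line LB with LH:HB = 5:4 ⇒ H = (0, 5/9)
2. U is the midpoint of HL ⇒ U = (0, 5/18)
3. T is the centroid of triangle HBV ⇒ T = (1/3, 14/27)
2·[VLB] = -1, 2·[TUV] = 1/3
[VLB]:[TUV] = -1:1/3 = -3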